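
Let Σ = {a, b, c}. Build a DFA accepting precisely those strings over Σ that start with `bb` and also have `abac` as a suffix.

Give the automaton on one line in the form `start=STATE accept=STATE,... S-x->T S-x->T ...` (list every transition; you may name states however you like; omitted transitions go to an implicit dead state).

Build one automaton per condition and run them in lockstep. The first has 4 states tracking whether the input so far still matches the prefix `bb`; the second has 5 states tracking how much of the suffix `abac` has currently been matched. A product state is a pair (one from each), accepting exactly when both do.
A 12-state machine:
          a    b    c  
>  q0     q1   q2   q3 
   q1     q1   q4   q3 
   q2     q1   q5   q3 
   q3     q1   q3   q3 
   q4     q6   q3   q3 
   q5     q7   q5   q5 
   q6     q1   q4   q8 
   q7     q7   q9   q5 
   q8     q1   q3   q3 
   q9    q10   q5   q5 
   q10    q7   q9  q11 
 * q11    q7   q5   q5 
(> = start, * = accepting)

start=q0 accept=q11 q0-a->q1 q0-b->q2 q0-c->q3 q1-a->q1 q1-b->q4 q1-c->q3 q2-a->q1 q2-b->q5 q2-c->q3 q3-a->q1 q3-b->q3 q3-c->q3 q4-a->q6 q4-b->q3 q4-c->q3 q5-a->q7 q5-b->q5 q5-c->q5 q6-a->q1 q6-b->q4 q6-c->q8 q7-a->q7 q7-b->q9 q7-c->q5 q8-a->q1 q8-b->q3 q8-c->q3 q9-a->q10 q9-b->q5 q9-c->q5 q10-a->q7 q10-b->q9 q10-c->q11 q11-a->q7 q11-b->q5 q11-c->q5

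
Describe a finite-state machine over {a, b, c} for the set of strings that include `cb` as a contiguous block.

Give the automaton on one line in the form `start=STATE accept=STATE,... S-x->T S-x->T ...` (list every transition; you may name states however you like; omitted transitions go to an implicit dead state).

start=q0 accept=q2 q0-a->q0 q0-b->q0 q0-c->q1 q1-a->q0 q1-b->q2 q1-c->q1 q2-a->q2 q2-b->q2 q2-c->q2

Track how much of `cb` has been matched so far: state q0 is no progress, q2 is the absorbing accept state reached once `cb` has occurred. Intermediate states record partial matches; on a mismatch, fall back to the longest reusable overlap.
With 3 states:
        a   b   c  
>  q0   q0  q0  q1 
   q1   q0  q2  q1 
 * q2   q2  q2  q2 
(> = start, * = accepting)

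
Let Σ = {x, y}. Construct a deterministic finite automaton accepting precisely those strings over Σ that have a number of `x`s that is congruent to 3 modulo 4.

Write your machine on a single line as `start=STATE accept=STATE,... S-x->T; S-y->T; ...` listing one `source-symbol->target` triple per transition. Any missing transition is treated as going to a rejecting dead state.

Keep the running count of `x`s modulo 4: each `x` advances along the cycle S0 → S1 → S2 → S3 → S0 while other symbols loop. Accept at S3.
        x   y  
>  S0   S1  S0 
   S1   S2  S1 
   S2   S3  S2 
 * S3   S0  S3 
(> = start, * = accepting)

start=S0; accept=S3; S0-x->S1; S0-y->S0; S1-x->S2; S1-y->S1; S2-x->S3; S2-y->S2; S3-x->S0; S3-y->S3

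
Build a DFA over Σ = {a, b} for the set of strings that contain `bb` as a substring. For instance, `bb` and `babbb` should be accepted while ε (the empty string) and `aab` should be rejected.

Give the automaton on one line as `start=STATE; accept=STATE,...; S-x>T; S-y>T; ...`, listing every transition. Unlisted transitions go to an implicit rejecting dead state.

Track how much of `bb` has been matched so far: state S0 is no progress, S2 is the absorbing accept state reached once `bb` has occurred. Intermediate states record partial matches; on a mismatch, fall back to the longest reusable overlap.
A 3-state machine:
        a   b  
>  S0   S0  S1 
   S1   S0  S2 
 * S2   S2  S2 
(> = start, * = accepting)

start=S0; accept=S2; S0-a>S0; S0-b>S1; S1-a>S0; S1-b>S2; S2-a>S2; S2-b>S2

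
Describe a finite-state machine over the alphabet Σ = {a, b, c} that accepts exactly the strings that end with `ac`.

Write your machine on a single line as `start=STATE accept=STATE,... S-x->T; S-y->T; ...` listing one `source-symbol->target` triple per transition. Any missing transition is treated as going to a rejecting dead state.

Remember how much of `ac` the current input suffix matches. State S0 means no match yet; S1 means the last symbol is `a`; S2 means the last 2 symbols are `ac`. Only S2 accepts. On a mismatch, fall back to the longest proper suffix that is still a prefix of `ac`.
3 states suffice.
        a   b   c  
>  S0   S1  S0  S0 
   S1   S1  S0  S2 
 * S2   S1  S0  S0 
(> = start, * = accepting)

start=S0; accept=S2; S0-a->S1; S0-b->S0; S0-c->S0; S1-a->S1; S1-b->S0; S1-c->S2; S2-a->S1; S2-b->S0; S2-c->S0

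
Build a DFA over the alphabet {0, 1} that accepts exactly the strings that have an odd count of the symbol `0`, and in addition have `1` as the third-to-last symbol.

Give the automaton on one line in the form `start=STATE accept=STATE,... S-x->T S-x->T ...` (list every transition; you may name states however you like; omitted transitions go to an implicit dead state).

start=s0 accept=s8,s9,s10,s11 s0-0->s1 s0-1->s2 s1-0->s0 s1-1->s3 s2-0->s4 s2-1->s5 s3-0->s6 s3-1->s7 s4-0->s0 s4-1->s8 s5-0->s9 s5-1->s5 s6-0->s10 s6-1->s2 s7-0->s6 s7-1->s11 s8-0->s6 s8-1->s7 s9-0->s0 s9-1->s8 s10-0->s0 s10-1->s3 s11-0->s6 s11-1->s11

Run two small machines in parallel and take their product. One (2 states) tracks the count of `0`s modulo 2; the other (15 states) tracks the last 3 symbols read. Each combined state is a pair, one component from each; accept when both components accept. Minimizing collapses redundant product states.
With 12 states:
          0    1  
>  s0     s1   s2 
   s1     s0   s3 
   s2     s4   s5 
   s3     s6   s7 
   s4     s0   s8 
   s5     s9   s5 
   s6    s10   s2 
   s7     s6  s11 
 * s8     s6   s7 
 * s9     s0   s8 
 * s10    s0   s3 
 * s11    s6  s11 
(> = start, * = accepting)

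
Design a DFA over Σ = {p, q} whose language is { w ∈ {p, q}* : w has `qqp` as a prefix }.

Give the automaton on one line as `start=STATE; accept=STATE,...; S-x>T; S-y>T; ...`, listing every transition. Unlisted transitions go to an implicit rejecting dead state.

Check the first 3 symbols one by one: S0 through S2 record how many have matched `qqp` so far; any wrong symbol goes to the dead state S4. After all 3 match we enter the accepting sink S3.
        p   q  
>  S0   S4  S1 
   S1   S4  S2 
   S2   S3  S4 
 * S3   S3  S3 
   S4   S4  S4 
(> = start, * = accepting)

start=S0; accept=S3; S0-p>S4; S0-q>S1; S1-p>S4; S1-q>S2; S2-p>S3; S2-q>S4; S3-p>S3; S3-q>S3; S4-p>S4; S4-q>S4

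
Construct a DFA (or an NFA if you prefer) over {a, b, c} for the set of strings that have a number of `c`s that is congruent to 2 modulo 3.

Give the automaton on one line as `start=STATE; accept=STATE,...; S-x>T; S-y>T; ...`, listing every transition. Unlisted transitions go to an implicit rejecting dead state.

The only thing that matters is how many `c`s have appeared, reduced mod 3. Use one state per residue: q0 for 0, …, q2 for 2. Reading `c` moves to the next residue; anything else stays put. q2 is accepting.
With 3 states:
        a   b   c  
>  q0   q0  q0  q1 
   q1   q1  q1  q2 
 * q2   q2  q2  q0 
(> = start, * = accepting)

start=q0; accept=q2; q0-a>q0; q0-b>q0; q0-c>q1; q1-a>q1; q1-b>q1; q1-c>q2; q2-a>q2; q2-b>q2; q2-c>q0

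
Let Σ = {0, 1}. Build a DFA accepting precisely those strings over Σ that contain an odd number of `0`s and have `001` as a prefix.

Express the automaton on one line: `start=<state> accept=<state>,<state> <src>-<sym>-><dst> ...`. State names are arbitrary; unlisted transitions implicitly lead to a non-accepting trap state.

Run two small machines in parallel and take their product. The first has 2 states tracking the count of `0`s modulo 2; the second has 5 states tracking whether the input so far still matches the prefix `001`. A product state is a pair (one from each), accepting exactly when both do.
A 7-state machine:
       0  1 
>  A   B  C 
   B   D  E 
   C   E  C 
   D   E  F 
   E   C  E 
   F   G  F 
 * G   F  G 
(> = start, * = accepting)

start=A accept=G A-0->B A-1->C B-0->D B-1->E C-0->E C-1->C D-0->E D-1->F E-0->C E-1->E F-0->G F-1->F G-0->F G-1->G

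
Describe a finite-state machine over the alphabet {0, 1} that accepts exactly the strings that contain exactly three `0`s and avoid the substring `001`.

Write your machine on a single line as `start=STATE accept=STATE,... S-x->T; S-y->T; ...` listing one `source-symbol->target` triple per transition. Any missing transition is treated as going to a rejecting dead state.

start=A; accept=E,L,M; A-0->B; A-1->A; B-0->C; B-1->D; C-0->E; C-1->F; D-0->G; D-1->D; E-0->H; E-1->I; F-0->I; F-1->F; G-0->E; G-1->J; H-0->H; H-1->K; I-0->K; I-1->I; J-0->L; J-1->J; K-0->K; K-1->K; L-0->H; L-1->M; M-0->N; M-1->M; N-0->H; N-1->O; O-0->N; O-1->O

Run two small machines in parallel and take their product. One (5 states) tracks the count of `0`s, saturating at 4; the other (4 states) tracks partial matches of the forbidden pattern `001`. Each combined state is a pair, one component from each; accept when both components accept.
15 states suffice.
       0  1 
>  A   B  A 
   B   C  D 
   C   E  F 
   D   G  D 
 * E   H  I 
   F   I  F 
   G   E  J 
   H   H  K 
   I   K  I 
   J   L  J 
   K   K  K 
 * L   H  M 
 * M   N  M 
   N   H  O 
   O   N  O 
(> = start, * = accepting)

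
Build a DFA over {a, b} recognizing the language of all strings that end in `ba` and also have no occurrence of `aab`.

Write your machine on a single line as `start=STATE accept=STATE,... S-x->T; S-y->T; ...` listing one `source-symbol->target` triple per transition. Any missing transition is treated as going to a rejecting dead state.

start=s0; accept=s4; s0-a->s1; s0-b->s2; s1-a->s3; s1-b->s2; s2-a->s4; s2-b->s2; s3-a->s3; s3-b->s5; s4-a->s3; s4-b->s2; s5-a->s6; s5-b->s5; s6-a->s7; s6-b->s5; s7-a->s7; s7-b->s5

Build one automaton per condition and run them in lockstep. The first has 3 states tracking how much of the suffix `ba` has currently been matched; the second has 4 states tracking partial matches of the forbidden pattern `aab`. A product state is a pair (one from each), accepting exactly when both do.
With 8 states:
        a   b  
>  s0   s1  s2 
   s1   s3  s2 
   s2   s4  s2 
   s3   s3  s5 
 * s4   s3  s2 
   s5   s6  s5 
   s6   s7  s5 
   s7   s7  s5 
(> = start, * = accepting)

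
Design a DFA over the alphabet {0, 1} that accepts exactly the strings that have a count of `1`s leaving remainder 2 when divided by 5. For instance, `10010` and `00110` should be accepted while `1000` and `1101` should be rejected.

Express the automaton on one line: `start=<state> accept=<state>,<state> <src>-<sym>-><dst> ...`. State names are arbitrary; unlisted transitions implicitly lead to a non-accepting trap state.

start=q0 accept=q2 q0-0->q0 q0-1->q1 q1-0->q1 q1-1->q2 q2-0->q2 q2-1->q3 q3-0->q3 q3-1->q4 q4-0->q4 q4-1->q0

Keep the running count of `1`s modulo 5: each `1` advances along the cycle q0 → q1 → q2 → q3 → q4 → q0 while other symbols loop. Accept at q2.
With 5 states:
        0   1  
>  q0   q0  q1 
   q1   q1  q2 
 * q2   q2  q3 
   q3   q3  q4 
   q4   q4  q0 
(> = start, * = accepting)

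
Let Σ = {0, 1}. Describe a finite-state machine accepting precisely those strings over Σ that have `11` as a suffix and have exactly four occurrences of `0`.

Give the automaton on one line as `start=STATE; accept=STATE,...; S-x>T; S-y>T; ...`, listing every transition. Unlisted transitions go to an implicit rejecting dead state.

Handle the two conditions separately and then intersect. The first has 3 states tracking how much of the suffix `11` has currently been matched; the second has 6 states tracking the count of `0`s, saturating at 5. A product state is a pair (one from each), accepting exactly when both do. Equivalent product states are then merged.
An 8-state machine:
        0   1  
>  q0   q1  q0 
   q1   q2  q1 
   q2   q3  q2 
   q3   q4  q3 
   q4   q5  q6 
   q5   q5  q5 
   q6   q5  q7 
 * q7   q5  q7 
(> = start, * = accepting)

start=q0; accept=q7; q0-0>q1; q0-1>q0; q1-0>q2; q1-1>q1; q2-0>q3; q2-1>q2; q3-0>q4; q3-1>q3; q4-0>q5; q4-1>q6; q5-0>q5; q5-1>q5; q6-0>q5; q6-1>q7; q7-0>q5; q7-1>q7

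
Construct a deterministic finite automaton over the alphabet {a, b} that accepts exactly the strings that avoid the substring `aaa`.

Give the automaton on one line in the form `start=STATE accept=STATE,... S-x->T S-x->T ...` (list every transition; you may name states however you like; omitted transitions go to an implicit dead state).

Track partial matches of the forbidden pattern `aaa`. State q3 is a dead state reached once `aaa` has occurred; every other state accepts. q0 means no part of `aaa` is currently matched.
        a   b  
>* q0   q1  q0 
 * q1   q2  q0 
 * q2   q3  q0 
   q3   q3  q3 
(> = start, * = accepting)

start=q0 accept=q0,q1,q2 q0-a->q1 q0-b->q0 q1-a->q2 q1-b->q0 q2-a->q3 q2-b->q0 q3-a->q3 q3-b->q3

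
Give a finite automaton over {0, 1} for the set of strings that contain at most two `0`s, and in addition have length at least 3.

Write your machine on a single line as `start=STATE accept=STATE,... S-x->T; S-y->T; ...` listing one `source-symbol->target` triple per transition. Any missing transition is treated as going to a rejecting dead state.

Build one automaton per condition and run them in lockstep. The first has 4 states tracking the count of `0`s, saturating at 3; the second has 5 states tracking the input length, saturating at 4. A product state is a pair (one from each), accepting exactly when both do. After merging equivalent states the machine shrinks.
With 10 states:
        0   1  
>  s0   s1  s2 
   s1   s3  s4 
   s2   s4  s5 
   s3   s6  s7 
   s4   s7  s8 
   s5   s8  s9 
   s6   s6  s6 
 * s7   s6  s7 
 * s8   s7  s8 
 * s9   s8  s9 
(> = start, * = accepting)

start=s0; accept=s7,s8,s9; s0-0->s1; s0-1->s2; s1-0->s3; s1-1->s4; s2-0->s4; s2-1->s5; s3-0->s6; s3-1->s7; s4-0->s7; s4-1->s8; s5-0->s8; s5-1->s9; s6-0->s6; s6-1->s6; s7-0->s6; s7-1->s7; s8-0->s7; s8-1->s8; s9-0->s8; s9-1->s9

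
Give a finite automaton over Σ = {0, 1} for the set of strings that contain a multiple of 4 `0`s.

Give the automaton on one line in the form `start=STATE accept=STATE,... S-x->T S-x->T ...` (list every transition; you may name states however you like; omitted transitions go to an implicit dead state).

start=q0 accept=q0 q0-0->q1 q0-1->q0 q1-0->q2 q1-1->q1 q2-0->q3 q2-1->q2 q3-0->q0 q3-1->q3

Keep the running count of `0`s modulo 4: each `0` advances along the cycle q0 → q1 → q2 → q3 → q0 while other symbols loop. Accept at q0.
4 states suffice.
        0   1  
>* q0   q1  q0 
   q1   q2  q1 
   q2   q3  q2 
   q3   q0  q3 
(> = start, * = accepting)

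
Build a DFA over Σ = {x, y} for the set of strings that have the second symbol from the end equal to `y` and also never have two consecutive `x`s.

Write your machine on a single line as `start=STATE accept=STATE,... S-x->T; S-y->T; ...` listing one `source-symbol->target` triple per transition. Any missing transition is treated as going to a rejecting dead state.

Handle the two conditions separately and then intersect. The first has 7 states tracking the last 2 symbols read; the second has 3 states tracking partial matches of the forbidden pattern `xx`. A product state is a pair (one from each), accepting exactly when both do. Minimizing collapses redundant product states.
        x   y  
>  S0   S1  S2 
   S1   S3  S2 
   S2   S4  S5 
   S3   S3  S3 
 * S4   S3  S2 
 * S5   S4  S5 
(> = start, * = accepting)

start=S0; accept=S4,S5; S0-x->S1; S0-y->S2; S1-x->S3; S1-y->S2; S2-x->S4; S2-y->S5; S3-x->S3; S3-y->S3; S4-x->S3; S4-y->S2; S5-x->S4; S5-y->S5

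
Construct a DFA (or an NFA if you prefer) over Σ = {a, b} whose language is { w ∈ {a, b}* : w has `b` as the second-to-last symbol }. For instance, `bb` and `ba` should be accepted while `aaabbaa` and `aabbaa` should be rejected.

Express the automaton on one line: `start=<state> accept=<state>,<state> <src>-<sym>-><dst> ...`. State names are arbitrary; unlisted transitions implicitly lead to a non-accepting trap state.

start=q0 accept=q5,q6 q0-a->q1 q0-b->q2 q1-a->q3 q1-b->q4 q2-a->q5 q2-b->q6 q3-a->q3 q3-b->q4 q4-a->q5 q4-b->q6 q5-a->q3 q5-b->q4 q6-a->q5 q6-b->q6

Because acceptance depends on a position counted from the end, the machine has to buffer the most recent 2 symbols. Make each state the string of the last up-to-2 symbols read; on input `x` shift the window left and append `x`. Accept when the buffered window has length 2 and begins with `b`.
        a   b  
>  q0   q1  q2 
   q1   q3  q4 
   q2   q5  q6 
   q3   q3  q4 
   q4   q5  q6 
 * q5   q3  q4 
 * q6   q5  q6 
(> = start, * = accepting)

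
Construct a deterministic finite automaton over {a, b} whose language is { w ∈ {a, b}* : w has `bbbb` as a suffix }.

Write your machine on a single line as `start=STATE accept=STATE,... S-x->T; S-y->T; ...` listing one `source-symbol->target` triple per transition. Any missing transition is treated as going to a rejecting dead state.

start=q0; accept=q4; q0-a->q0; q0-b->q1; q1-a->q0; q1-b->q2; q2-a->q0; q2-b->q3; q3-a->q0; q3-b->q4; q4-a->q0; q4-b->q4

Remember how much of `bbbb` the current input suffix matches. State q0 means no match yet; q1 means the last symbol is `b`; q2 means the last 2 symbols are `bb`; q3 means the last 3 symbols are `bbb`; q4 means the last 4 symbols are `bbbb`. Only q4 accepts. On a mismatch, fall back to the longest proper suffix that is still a prefix of `bbbb`.
With 5 states:
        a   b  
>  q0   q0  q1 
   q1   q0  q2 
   q2   q0  q3 
   q3   q0  q4 
 * q4   q0  q4 
(> = start, * = accepting)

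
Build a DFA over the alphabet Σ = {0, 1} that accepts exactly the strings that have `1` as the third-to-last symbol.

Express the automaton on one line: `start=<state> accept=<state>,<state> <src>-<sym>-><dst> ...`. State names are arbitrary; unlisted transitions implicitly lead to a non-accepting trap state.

Because acceptance depends on a position counted from the end, the machine has to buffer the most recent 3 symbols. Make each state the string of the last up-to-3 symbols read; on input `x` shift the window left and append `x`. Accept when the buffered window has length 3 and begins with `1`.
15 states suffice.
          0    1  
>  s0     s1   s2 
   s1     s3   s4 
   s2     s5   s6 
   s3     s7   s8 
   s4     s9  s10 
   s5    s11  s12 
   s6    s13  s14 
   s7     s7   s8 
   s8     s9  s10 
   s9    s11  s12 
   s10   s13  s14 
 * s11    s7   s8 
 * s12    s9  s10 
 * s13   s11  s12 
 * s14   s13  s14 
(> = start, * = accepting)

start=s0 accept=s11,s12,s13,s14 s0-0->s1 s0-1->s2 s1-0->s3 s1-1->s4 s2-0->s5 s2-1->s6 s3-0->s7 s3-1->s8 s4-0->s9 s4-1->s10 s5-0->s11 s5-1->s12 s6-0->s13 s6-1->s14 s7-0->s7 s7-1->s8 s8-0->s9 s8-1->s10 s9-0->s11 s9-1->s12 s10-0->s13 s10-1->s14 s11-0->s7 s11-1->s8 s12-0->s9 s12-1->s10 s13-0->s11 s13-1->s12 s14-0->s13 s14-1->s14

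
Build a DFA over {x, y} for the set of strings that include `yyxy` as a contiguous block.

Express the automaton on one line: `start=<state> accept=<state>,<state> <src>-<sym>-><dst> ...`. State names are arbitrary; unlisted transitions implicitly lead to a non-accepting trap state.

start=A accept=E A-x->A A-y->B B-x->A B-y->C C-x->D C-y->C D-x->A D-y->E E-x->E E-y->E

States A..D record the length of the longest prefix of `yyxy` that matches the current input suffix. Reaching E means `yyxy` has been seen, and we stay there forever. Accept from E.
       x  y 
>  A   A  B 
   B   A  C 
   C   D  C 
   D   A  E 
 * E   E  E 
(> = start, * = accepting)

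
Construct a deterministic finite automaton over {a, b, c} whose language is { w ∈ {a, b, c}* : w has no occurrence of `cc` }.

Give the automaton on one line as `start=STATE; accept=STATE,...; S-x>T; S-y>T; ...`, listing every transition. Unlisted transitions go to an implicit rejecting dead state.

start=q0; accept=q0,q1; q0-a>q0; q0-b>q0; q0-c>q1; q1-a>q0; q1-b>q0; q1-c>q2; q2-a>q2; q2-b>q2; q2-c>q2

This is the complement of 'contains `cc`'. Use the same substring-matching states — q0 through q2 holding how much of `cc` has just been matched — but flip the accepting set: everything except the trap q2 accepts.
        a   b   c  
>* q0   q0  q0  q1 
 * q1   q0  q0  q2 
   q2   q2  q2  q2 
(> = start, * = accepting)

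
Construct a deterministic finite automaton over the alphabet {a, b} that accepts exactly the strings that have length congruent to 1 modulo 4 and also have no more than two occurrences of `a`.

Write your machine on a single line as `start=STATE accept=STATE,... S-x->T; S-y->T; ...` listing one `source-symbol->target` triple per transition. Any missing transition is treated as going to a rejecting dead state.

Handle the two conditions separately and then intersect. The first has 4 states tracking the input length modulo 4; the second has 4 states tracking the count of `a`s, saturating at 3. A product state is a pair (one from each), accepting exactly when both do. Minimizing collapses redundant product states.
          a    b  
>  q0     q1   q2 
 * q1     q3   q4 
 * q2     q4   q5 
   q3     q6   q7 
   q4     q7   q8 
   q5     q8   q9 
   q6     q6   q6 
   q7     q6  q10 
   q8    q10  q11 
   q9    q11   q0 
   q10    q6  q12 
   q11   q12   q1 
 * q12    q6   q3 
(> = start, * = accepting)

start=q0; accept=q1,q2,q12; q0-a->q1; q0-b->q2; q1-a->q3; q1-b->q4; q2-a->q4; q2-b->q5; q3-a->q6; q3-b->q7; q4-a->q7; q4-b->q8; q5-a->q8; q5-b->q9; q6-a->q6; q6-b->q6; q7-a->q6; q7-b->q10; q8-a->q10; q8-b->q11; q9-a->q11; q9-b->q0; q10-a->q6; q10-b->q12; q11-a->q12; q11-b->q1; q12-a->q6; q12-b->q3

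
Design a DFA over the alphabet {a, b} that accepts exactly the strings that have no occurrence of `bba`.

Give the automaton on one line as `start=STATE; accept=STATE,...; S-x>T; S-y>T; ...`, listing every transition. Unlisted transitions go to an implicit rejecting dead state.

This is the complement of 'contains `bba`'. Use the same substring-matching states — S0 through S3 holding how much of `bba` has just been matched — but flip the accepting set: everything except the trap S3 accepts.
A 4-state machine:
        a   b  
>* S0   S0  S1 
 * S1   S0  S2 
 * S2   S3  S2 
   S3   S3  S3 
(> = start, * = accepting)

start=S0; accept=S0,S1,S2; S0-a>S0; S0-b>S1; S1-a>S0; S1-b>S2; S2-a>S3; S2-b>S2; S3-a>S3; S3-b>S3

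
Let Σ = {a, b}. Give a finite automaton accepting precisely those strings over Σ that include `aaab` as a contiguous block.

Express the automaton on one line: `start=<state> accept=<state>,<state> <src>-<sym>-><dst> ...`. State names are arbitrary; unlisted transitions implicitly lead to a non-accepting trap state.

start=s0 accept=s4 s0-a->s1 s0-b->s0 s1-a->s2 s1-b->s0 s2-a->s3 s2-b->s0 s3-a->s3 s3-b->s4 s4-a->s4 s4-b->s4

States s0..s3 record the length of the longest prefix of `aaab` that matches the current input suffix. Reaching s4 means `aaab` has been seen, and we stay there forever. Accept from s4.
With 5 states:
        a   b  
>  s0   s1  s0 
   s1   s2  s0 
   s2   s3  s0 
   s3   s3  s4 
 * s4   s4  s4 
(> = start, * = accepting)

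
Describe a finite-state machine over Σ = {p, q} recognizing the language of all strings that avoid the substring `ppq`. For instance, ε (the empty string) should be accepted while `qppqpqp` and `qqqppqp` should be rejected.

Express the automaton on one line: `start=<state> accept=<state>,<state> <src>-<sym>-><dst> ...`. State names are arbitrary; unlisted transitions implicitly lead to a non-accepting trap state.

This is the complement of 'contains `ppq`'. Use the same substring-matching states — s0 through s3 holding how much of `ppq` has just been matched — but flip the accepting set: everything except the trap s3 accepts.
        p   q  
>* s0   s1  s0 
 * s1   s2  s0 
 * s2   s2  s3 
   s3   s3  s3 
(> = start, * = accepting)

start=s0 accept=s0,s1,s2 s0-p->s1 s0-q->s0 s1-p->s2 s1-q->s0 s2-p->s2 s2-q->s3 s3-p->s3 s3-q->s3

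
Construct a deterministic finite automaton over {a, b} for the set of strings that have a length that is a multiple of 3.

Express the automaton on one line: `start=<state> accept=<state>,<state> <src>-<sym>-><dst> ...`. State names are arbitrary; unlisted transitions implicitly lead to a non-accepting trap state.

start=q0 accept=q0 q0-a->q1 q0-b->q1 q1-a->q2 q1-b->q2 q2-a->q0 q2-b->q0

Count input length modulo 3: every symbol advances one step around the cycle q0 → q1 → q2 → q0. Accept at q0.
        a   b  
>* q0   q1  q1 
   q1   q2  q2 
   q2   q0  q0 
(> = start, * = accepting)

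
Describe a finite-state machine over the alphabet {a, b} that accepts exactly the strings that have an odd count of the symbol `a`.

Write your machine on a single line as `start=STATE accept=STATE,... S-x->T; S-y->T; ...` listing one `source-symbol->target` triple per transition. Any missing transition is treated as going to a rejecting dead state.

The only thing that matters is how many `a`s have appeared, reduced mod 2. Use one state per residue: s0 for 0, …, s1 for 1. Reading `a` moves to the next residue; anything else stays put. s1 is accepting.
        a   b  
>  s0   s1  s0 
 * s1   s0  s1 
(> = start, * = accepting)

start=s0; accept=s1; s0-a->s1; s0-b->s0; s1-a->s0; s1-b->s1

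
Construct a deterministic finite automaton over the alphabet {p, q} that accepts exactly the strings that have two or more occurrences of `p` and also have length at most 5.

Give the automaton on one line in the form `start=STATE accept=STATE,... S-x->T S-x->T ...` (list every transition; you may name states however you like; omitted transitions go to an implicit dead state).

start=s0 accept=s3,s6,s7,s10,s11,s14,s15 s0-p->s1 s0-q->s2 s1-p->s3 s1-q->s4 s2-p->s4 s2-q->s5 s3-p->s6 s3-q->s7 s4-p->s7 s4-q->s8 s5-p->s8 s5-q->s9 s6-p->s10 s6-q->s10 s7-p->s10 s7-q->s11 s8-p->s11 s8-q->s12 s9-p->s12 s9-q->s13 s10-p->s14 s10-q->s14 s11-p->s14 s11-q->s15 s12-p->s15 s12-q->s16 s13-p->s16 s13-q->s17 s14-p->s18 s14-q->s18 s15-p->s18 s15-q->s19 s16-p->s19 s16-q->s20 s17-p->s20 s17-q->s21 s18-p->s18 s18-q->s18 s19-p->s18 s19-q->s19 s20-p->s19 s20-q->s20 s21-p->s20 s21-q->s21

Run two small machines in parallel and take their product. One (4 states) tracks the count of `p`s, saturating at 3; the other (7 states) tracks the input length, saturating at 6. Each combined state is a pair, one component from each; accept when both components accept.
          p    q  
>  s0     s1   s2 
   s1     s3   s4 
   s2     s4   s5 
 * s3     s6   s7 
   s4     s7   s8 
   s5     s8   s9 
 * s6    s10  s10 
 * s7    s10  s11 
   s8    s11  s12 
   s9    s12  s13 
 * s10   s14  s14 
 * s11   s14  s15 
   s12   s15  s16 
   s13   s16  s17 
 * s14   s18  s18 
 * s15   s18  s19 
   s16   s19  s20 
   s17   s20  s21 
   s18   s18  s18 
   s19   s18  s19 
   s20   s19  s20 
   s21   s20  s21 
(> = start, * = accepting)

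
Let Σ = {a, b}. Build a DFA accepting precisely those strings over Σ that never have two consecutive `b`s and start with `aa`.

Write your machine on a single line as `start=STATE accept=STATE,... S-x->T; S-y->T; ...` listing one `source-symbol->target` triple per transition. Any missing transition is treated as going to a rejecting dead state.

Handle the two conditions separately and then intersect. The first has 3 states tracking partial matches of the forbidden pattern `bb`; the second has 4 states tracking whether the input so far still matches the prefix `aa`. A product state is a pair (one from each), accepting exactly when both do. Minimizing collapses redundant product states.
        a   b  
>  S0   S1  S2 
   S1   S3  S2 
   S2   S2  S2 
 * S3   S3  S4 
 * S4   S3  S2 
(> = start, * = accepting)

start=S0; accept=S3,S4; S0-a->S1; S0-b->S2; S1-a->S3; S1-b->S2; S2-a->S2; S2-b->S2; S3-a->S3; S3-b->S4; S4-a->S3; S4-b->S2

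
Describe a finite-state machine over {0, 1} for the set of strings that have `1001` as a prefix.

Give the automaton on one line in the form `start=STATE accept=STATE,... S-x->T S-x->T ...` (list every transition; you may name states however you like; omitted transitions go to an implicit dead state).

start=S0 accept=S4 S0-0->S5 S0-1->S1 S1-0->S2 S1-1->S5 S2-0->S3 S2-1->S5 S3-0->S5 S3-1->S4 S4-0->S4 S4-1->S4 S5-0->S5 S5-1->S5

Check the first 4 symbols one by one: S0 through S3 record how many have matched `1001` so far; any wrong symbol goes to the dead state S5. After all 4 match we enter the accepting sink S4.
A 6-state machine:
        0   1  
>  S0   S5  S1 
   S1   S2  S5 
   S2   S3  S5 
   S3   S5  S4 
 * S4   S4  S4 
   S5   S5  S5 
(> = start, * = accepting)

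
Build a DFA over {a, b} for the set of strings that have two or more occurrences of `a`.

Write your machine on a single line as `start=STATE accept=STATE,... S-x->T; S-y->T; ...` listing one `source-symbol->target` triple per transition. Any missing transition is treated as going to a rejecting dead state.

start=S0; accept=S2,S3; S0-a->S1; S0-b->S0; S1-a->S2; S1-b->S1; S2-a->S3; S2-b->S2; S3-a->S3; S3-b->S3

Only the number of `a`s matters, and only up to 3. Make a chain S0 → S1 → S2 → S3 advanced by each `a` (with S3 absorbing); every other symbol self-loops. The accepting set is {S2, S3}.
A 4-state machine:
        a   b  
>  S0   S1  S0 
   S1   S2  S1 
 * S2   S3  S2 
 * S3   S3  S3 
(> = start, * = accepting)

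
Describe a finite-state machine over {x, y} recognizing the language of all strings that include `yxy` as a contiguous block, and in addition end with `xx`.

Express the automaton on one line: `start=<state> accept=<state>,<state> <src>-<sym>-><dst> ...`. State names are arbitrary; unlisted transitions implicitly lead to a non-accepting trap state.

start=A accept=H A-x->B A-y->C B-x->D B-y->C C-x->E C-y->C D-x->D D-y->C E-x->D E-y->F F-x->G F-y->F G-x->H G-y->F H-x->H H-y->F

Build one automaton per condition and run them in lockstep. The first has 4 states tracking whether and how much of `yxy` has been seen; the second has 3 states tracking how much of the suffix `xx` has currently been matched. A product state is a pair (one from each), accepting exactly when both do.
With 8 states:
       x  y 
>  A   B  C 
   B   D  C 
   C   E  C 
   D   D  C 
   E   D  F 
   F   G  F 
   G   H  F 
 * H   H  F 
(> = start, * = accepting)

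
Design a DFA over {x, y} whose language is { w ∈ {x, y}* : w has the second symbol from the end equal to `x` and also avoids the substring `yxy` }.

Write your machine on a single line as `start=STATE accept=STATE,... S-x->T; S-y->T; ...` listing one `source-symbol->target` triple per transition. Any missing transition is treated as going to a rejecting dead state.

Handle the two conditions separately and then intersect. The first has 7 states tracking the last 2 symbols read; the second has 4 states tracking partial matches of the forbidden pattern `yxy`. A product state is a pair (one from each), accepting exactly when both do. After merging equivalent states the machine shrinks.
A 7-state machine:
       x  y 
>  A   B  C 
   B   D  E 
   C   F  C 
 * D   D  E 
 * E   F  C 
   F   D  G 
   G   G  G 
(> = start, * = accepting)

start=A; accept=D,E; A-x->B; A-y->C; B-x->D; B-y->E; C-x->F; C-y->C; D-x->D; D-y->E; E-x->F; E-y->C; F-x->D; F-y->G; G-x->G; G-y->G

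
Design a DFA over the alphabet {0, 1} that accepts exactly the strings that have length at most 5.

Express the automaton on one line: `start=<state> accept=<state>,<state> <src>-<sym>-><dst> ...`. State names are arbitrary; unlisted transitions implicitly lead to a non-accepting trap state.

We only need to distinguish lengths 0, 1, …, 5, and '>5'. Chain S0 → S1 → S2 → S3 → S4 → S5 → S6 on every symbol, with S6 looping. Accepting states: {S0, S1, S2, S3, S4, S5}.
A 7-state machine:
        0   1  
>* S0   S1  S1 
 * S1   S2  S2 
 * S2   S3  S3 
 * S3   S4  S4 
 * S4   S5  S5 
 * S5   S6  S6 
   S6   S6  S6 
(> = start, * = accepting)

start=S0 accept=S0,S1,S2,S3,S4,S5 S0-0->S1 S0-1->S1 S1-0->S2 S1-1->S2 S2-0->S3 S2-1->S3 S3-0->S4 S3-1->S4 S4-0->S5 S4-1->S5 S5-0->S6 S5-1->S6 S6-0->S6 S6-1->S6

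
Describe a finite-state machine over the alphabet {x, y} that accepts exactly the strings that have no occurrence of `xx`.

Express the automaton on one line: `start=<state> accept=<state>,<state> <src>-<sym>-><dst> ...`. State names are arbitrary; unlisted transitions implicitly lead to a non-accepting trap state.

start=A accept=A,B A-x->B A-y->A B-x->C B-y->A C-x->C C-y->C

This is the complement of 'contains `xx`'. Use the same substring-matching states — A through C holding how much of `xx` has just been matched — but flip the accepting set: everything except the trap C accepts.
With 3 states:
       x  y 
>* A   B  A 
 * B   C  A 
   C   C  C 
(> = start, * = accepting)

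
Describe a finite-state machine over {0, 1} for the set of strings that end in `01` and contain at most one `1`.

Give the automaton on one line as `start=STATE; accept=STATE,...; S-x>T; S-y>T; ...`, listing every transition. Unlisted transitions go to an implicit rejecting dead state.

start=A; accept=D; A-0>B; A-1>C; B-0>B; B-1>D; C-0>E; C-1>F; D-0>E; D-1>F; E-0>E; E-1>G; F-0>H; F-1>F; G-0>H; G-1>F; H-0>H; H-1>G

Build one automaton per condition and run them in lockstep. The first has 3 states tracking how much of the suffix `01` has currently been matched; the second has 3 states tracking the count of `1`s, saturating at 2. A product state is a pair (one from each), accepting exactly when both do.
With 8 states:
       0  1 
>  A   B  C 
   B   B  D 
   C   E  F 
 * D   E  F 
   E   E  G 
   F   H  F 
   G   H  F 
   H   H  G 
(> = start, * = accepting)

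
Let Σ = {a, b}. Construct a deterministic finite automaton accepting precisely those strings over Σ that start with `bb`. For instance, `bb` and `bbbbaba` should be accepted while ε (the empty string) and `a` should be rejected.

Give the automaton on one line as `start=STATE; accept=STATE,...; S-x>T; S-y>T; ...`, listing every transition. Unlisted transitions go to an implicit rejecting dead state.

start=S0; accept=S2; S0-a>S3; S0-b>S1; S1-a>S3; S1-b>S2; S2-a>S2; S2-b>S2; S3-a>S3; S3-b>S3

Check the first 2 symbols one by one: S0 through S1 record how many have matched `bb` so far; any wrong symbol goes to the dead state S3. After all 2 match we enter the accepting sink S2.
With 4 states:
        a   b  
>  S0   S3  S1 
   S1   S3  S2 
 * S2   S2  S2 
   S3   S3  S3 
(> = start, * = accepting)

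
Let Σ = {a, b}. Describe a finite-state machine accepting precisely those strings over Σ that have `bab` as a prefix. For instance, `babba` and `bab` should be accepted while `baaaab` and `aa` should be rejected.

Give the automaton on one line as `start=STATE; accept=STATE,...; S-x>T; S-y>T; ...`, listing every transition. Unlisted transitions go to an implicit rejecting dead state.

start=s0; accept=s3; s0-a>s4; s0-b>s1; s1-a>s2; s1-b>s4; s2-a>s4; s2-b>s3; s3-a>s3; s3-b>s3; s4-a>s4; s4-b>s4

Check the first 3 symbols one by one: s0 through s2 record how many have matched `bab` so far; any wrong symbol goes to the dead state s4. After all 3 match we enter the accepting sink s3.
5 states suffice.
        a   b  
>  s0   s4  s1 
   s1   s2  s4 
   s2   s4  s3 
 * s3   s3  s3 
   s4   s4  s4 
(> = start, * = accepting)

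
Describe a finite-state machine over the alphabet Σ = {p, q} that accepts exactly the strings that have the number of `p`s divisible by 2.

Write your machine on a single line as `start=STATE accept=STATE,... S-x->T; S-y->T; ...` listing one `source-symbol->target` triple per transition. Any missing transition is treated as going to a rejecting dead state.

start=A; accept=A; A-p->B; A-q->A; B-p->A; B-q->B

Keep the running count of `p`s modulo 2: each `p` advances along the cycle A → B → A while other symbols loop. Accept at A.
       p  q 
>* A   B  A 
   B   A  B 
(> = start, * = accepting)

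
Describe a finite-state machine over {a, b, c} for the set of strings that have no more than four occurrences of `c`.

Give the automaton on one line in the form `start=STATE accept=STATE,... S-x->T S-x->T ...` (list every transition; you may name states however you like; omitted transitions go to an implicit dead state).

start=s0 accept=s0,s1,s2,s3,s4 s0-a->s0 s0-b->s0 s0-c->s1 s1-a->s1 s1-b->s1 s1-c->s2 s2-a->s2 s2-b->s2 s2-c->s3 s3-a->s3 s3-b->s3 s3-c->s4 s4-a->s4 s4-b->s4 s4-c->s5 s5-a->s5 s5-b->s5 s5-c->s5

Only the number of `c`s matters, and only up to 5. Make a chain s0 → s1 → s2 → s3 → s4 → s5 advanced by each `c` (with s5 absorbing); every other symbol self-loops. The accepting set is {s0, s1, s2, s3, s4}.
6 states suffice.
        a   b   c  
>* s0   s0  s0  s1 
 * s1   s1  s1  s2 
 * s2   s2  s2  s3 
 * s3   s3  s3  s4 
 * s4   s4  s4  s5 
   s5   s5  s5  s5 
(> = start, * = accepting)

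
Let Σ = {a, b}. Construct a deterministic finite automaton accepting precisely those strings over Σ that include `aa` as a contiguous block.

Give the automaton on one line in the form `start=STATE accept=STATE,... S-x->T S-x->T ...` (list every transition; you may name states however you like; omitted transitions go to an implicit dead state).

States q0..q1 record the length of the longest prefix of `aa` that matches the current input suffix. Reaching q2 means `aa` has been seen, and we stay there forever. Accept from q2.
        a   b  
>  q0   q1  q0 
   q1   q2  q0 
 * q2   q2  q2 
(> = start, * = accepting)

start=q0 accept=q2 q0-a->q1 q0-b->q0 q1-a->q2 q1-b->q0 q2-a->q2 q2-b->q2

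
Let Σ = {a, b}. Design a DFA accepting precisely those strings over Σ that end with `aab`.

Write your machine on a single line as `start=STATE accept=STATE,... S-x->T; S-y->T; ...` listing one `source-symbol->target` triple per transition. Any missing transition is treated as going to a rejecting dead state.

Remember how much of `aab` the current input suffix matches. State q0 means no match yet; q1 means the last symbol is `a`; q2 means the last 2 symbols are `aa`; q3 means the last 3 symbols are `aab`. Only q3 accepts. On a mismatch, fall back to the longest proper suffix that is still a prefix of `aab`.
        a   b  
>  q0   q1  q0 
   q1   q2  q0 
   q2   q2  q3 
 * q3   q1  q0 
(> = start, * = accepting)

start=q0; accept=q3; q0-a->q1; q0-b->q0; q1-a->q2; q1-b->q0; q2-a->q2; q2-b->q3; q3-a->q1; q3-b->q0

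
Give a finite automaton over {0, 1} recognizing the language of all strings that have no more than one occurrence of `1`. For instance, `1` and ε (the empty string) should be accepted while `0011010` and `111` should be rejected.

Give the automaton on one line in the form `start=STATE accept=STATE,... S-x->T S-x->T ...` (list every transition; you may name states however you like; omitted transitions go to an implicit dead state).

start=q0 accept=q0,q1 q0-0->q0 q0-1->q1 q1-0->q1 q1-1->q2 q2-0->q2 q2-1->q2

Only the number of `1`s matters, and only up to 2. Make a chain q0 → q1 → q2 advanced by each `1` (with q2 absorbing); every other symbol self-loops. The accepting set is {q0, q1}.
With 3 states:
        0   1  
>* q0   q0  q1 
 * q1   q1  q2 
   q2   q2  q2 
(> = start, * = accepting)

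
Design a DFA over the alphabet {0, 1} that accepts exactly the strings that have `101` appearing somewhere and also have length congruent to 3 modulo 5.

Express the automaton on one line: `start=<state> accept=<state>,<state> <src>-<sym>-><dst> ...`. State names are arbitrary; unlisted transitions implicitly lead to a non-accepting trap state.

start=A accept=J A-0->B A-1->C B-0->D B-1->E C-0->F C-1->E D-0->G D-1->H E-0->I E-1->H F-0->G F-1->J G-0->K G-1->L H-0->M H-1->L I-0->K I-1->N J-0->N J-1->N K-0->A K-1->O L-0->P L-1->O M-0->A M-1->Q N-0->Q N-1->Q O-0->R O-1->C P-0->B P-1->S Q-0->S Q-1->S R-0->D R-1->T S-0->T S-1->T T-0->J T-1->J

Run two small machines in parallel and take their product. One (4 states) tracks whether and how much of `101` has been seen; the other (5 states) tracks the input length modulo 5. Each combined state is a pair, one component from each; accept when both components accept.
A 20-state machine:
       0  1 
>  A   B  C 
   B   D  E 
   C   F  E 
   D   G  H 
   E   I  H 
   F   G  J 
   G   K  L 
   H   M  L 
   I   K  N 
 * J   N  N 
   K   A  O 
   L   P  O 
   M   A  Q 
   N   Q  Q 
   O   R  C 
   P   B  S 
   Q   S  S 
   R   D  T 
   S   T  T 
   T   J  J 
(> = start, * = accepting)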